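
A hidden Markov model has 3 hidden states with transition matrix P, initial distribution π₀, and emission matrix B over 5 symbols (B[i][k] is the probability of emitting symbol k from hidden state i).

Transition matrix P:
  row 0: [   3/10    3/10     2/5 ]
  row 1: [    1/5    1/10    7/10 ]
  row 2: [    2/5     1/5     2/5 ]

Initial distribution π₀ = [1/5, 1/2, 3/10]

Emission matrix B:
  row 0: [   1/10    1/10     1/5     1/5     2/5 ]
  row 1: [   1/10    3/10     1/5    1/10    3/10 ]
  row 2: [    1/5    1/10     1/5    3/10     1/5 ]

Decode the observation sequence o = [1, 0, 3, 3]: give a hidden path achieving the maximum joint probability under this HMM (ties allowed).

t=0: δ = [2.000e-02, 1.500e-01, 3.000e-02]  (obs o_0=1)
t=1: δ = [3.000e-03, 1.500e-03, 2.100e-02]  ψ = [1, 1, 1]  (obs o_1=0)
t=2: δ = [1.680e-03, 4.200e-04, 2.520e-03]  ψ = [2, 2, 2]  (obs o_2=3)
t=3: δ = [2.016e-04, 5.040e-05, 3.024e-04]  ψ = [2, 0, 2]  (obs o_3=3)
backtrack: best end state = 2; path = [1, 2, 2, 2]

path = [1, 2, 2, 2]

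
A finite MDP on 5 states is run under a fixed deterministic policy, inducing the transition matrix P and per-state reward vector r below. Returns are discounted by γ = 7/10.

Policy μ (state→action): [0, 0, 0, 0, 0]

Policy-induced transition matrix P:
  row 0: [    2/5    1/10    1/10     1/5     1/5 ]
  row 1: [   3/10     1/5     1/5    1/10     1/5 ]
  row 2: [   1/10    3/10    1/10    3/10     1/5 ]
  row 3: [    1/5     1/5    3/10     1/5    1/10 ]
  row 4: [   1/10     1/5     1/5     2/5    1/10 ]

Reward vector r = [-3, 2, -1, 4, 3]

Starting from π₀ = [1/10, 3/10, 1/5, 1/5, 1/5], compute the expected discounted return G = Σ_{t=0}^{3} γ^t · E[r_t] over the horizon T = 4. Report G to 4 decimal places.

t=0: π = [0.1000, 0.3000, 0.2000, 0.2000, 0.2000], E[r] = 1.5000, γ^t·E[r] = 1.500000, running G = 1.500000
t=1: π = [0.2100, 0.2100, 0.1900, 0.2300, 0.1600], E[r] = 1.0000, γ^t·E[r] = 0.700000, running G = 2.200000
t=2: π = [0.2280, 0.1980, 0.1830, 0.2300, 0.1610], E[r] = 0.9320, γ^t·E[r] = 0.456680, running G = 2.656680
t=3: π = [0.2310, 0.1955, 0.1819, 0.2307, 0.1609], E[r] = 0.9216, γ^t·E[r] = 0.316109, running G = 2.972789

G = 2.9728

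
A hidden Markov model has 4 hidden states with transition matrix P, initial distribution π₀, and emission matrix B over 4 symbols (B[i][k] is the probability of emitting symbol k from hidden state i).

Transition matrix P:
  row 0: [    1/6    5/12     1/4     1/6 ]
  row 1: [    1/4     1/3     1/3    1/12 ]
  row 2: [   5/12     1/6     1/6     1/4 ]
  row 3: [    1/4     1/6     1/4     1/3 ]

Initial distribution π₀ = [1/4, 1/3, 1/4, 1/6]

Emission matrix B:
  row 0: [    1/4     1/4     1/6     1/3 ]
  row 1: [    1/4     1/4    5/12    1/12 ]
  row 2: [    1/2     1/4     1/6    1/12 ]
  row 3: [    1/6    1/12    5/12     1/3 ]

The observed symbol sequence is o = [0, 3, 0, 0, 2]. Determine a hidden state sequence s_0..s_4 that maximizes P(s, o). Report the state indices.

path = [2, 0, 2, 0, 1]

t=0: δ = [6.250e-02, 8.333e-02, 1.250e-01, 2.778e-02]  (obs o_0=0)
t=1: δ = [1.736e-02, 2.315e-03, 2.315e-03, 1.042e-02]  ψ = [2, 1, 1, 2]  (obs o_1=3)
t=2: δ = [7.234e-04, 1.808e-03, 2.170e-03, 5.787e-04]  ψ = [0, 0, 0, 3]  (obs o_2=0)
t=3: δ = [2.261e-04, 1.507e-04, 3.014e-04, 9.042e-05]  ψ = [2, 1, 1, 2]  (obs o_3=0)
t=4: δ = [2.093e-05, 3.925e-05, 9.419e-06, 3.140e-05]  ψ = [2, 0, 0, 2]  (obs o_4=2)
backtrack: best end state = 1; path = [2, 0, 2, 0, 1]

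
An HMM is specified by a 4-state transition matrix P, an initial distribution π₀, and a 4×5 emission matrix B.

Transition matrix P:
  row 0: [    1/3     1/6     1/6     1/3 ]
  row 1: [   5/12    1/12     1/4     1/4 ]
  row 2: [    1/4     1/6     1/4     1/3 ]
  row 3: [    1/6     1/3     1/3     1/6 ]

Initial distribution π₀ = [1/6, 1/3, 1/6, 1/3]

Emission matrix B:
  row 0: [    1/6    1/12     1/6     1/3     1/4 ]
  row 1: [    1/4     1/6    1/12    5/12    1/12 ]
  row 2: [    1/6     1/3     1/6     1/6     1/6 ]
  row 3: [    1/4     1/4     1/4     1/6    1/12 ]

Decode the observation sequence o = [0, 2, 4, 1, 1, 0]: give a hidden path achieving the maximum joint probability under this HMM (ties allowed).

path = [1, 0, 0, 3, 2, 3]

t=0: δ = [2.778e-02, 8.333e-02, 2.778e-02, 8.333e-02]  (obs o_0=0)
t=1: δ = [5.787e-03, 2.315e-03, 4.630e-03, 5.208e-03]  ψ = [1, 3, 3, 1]  (obs o_1=2)
t=2: δ = [4.823e-04, 1.447e-04, 2.894e-04, 1.608e-04]  ψ = [0, 3, 3, 0]  (obs o_2=4)
t=3: δ = [1.340e-05, 1.340e-05, 2.679e-05, 4.019e-05]  ψ = [0, 0, 0, 0]  (obs o_3=1)
t=4: δ = [5.582e-07, 2.233e-06, 4.465e-06, 2.233e-06]  ψ = [2, 3, 3, 2]  (obs o_4=1)
t=5: δ = [1.861e-07, 1.861e-07, 1.861e-07, 3.721e-07]  ψ = [2, 2, 2, 2]  (obs o_5=0)
backtrack: best end state = 3; path = [1, 0, 0, 3, 2, 3]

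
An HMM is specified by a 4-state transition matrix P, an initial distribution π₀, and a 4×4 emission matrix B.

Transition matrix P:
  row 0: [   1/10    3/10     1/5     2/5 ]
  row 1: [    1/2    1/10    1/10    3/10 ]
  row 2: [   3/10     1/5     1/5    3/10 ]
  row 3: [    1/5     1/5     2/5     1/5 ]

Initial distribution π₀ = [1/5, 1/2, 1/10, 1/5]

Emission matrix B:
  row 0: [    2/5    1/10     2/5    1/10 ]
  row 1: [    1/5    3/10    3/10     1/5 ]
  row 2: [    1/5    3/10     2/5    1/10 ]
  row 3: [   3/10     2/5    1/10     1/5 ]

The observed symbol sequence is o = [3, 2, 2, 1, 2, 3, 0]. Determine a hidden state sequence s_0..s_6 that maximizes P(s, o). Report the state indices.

path = [1, 0, 1, 3, 2, 1, 0]

t=0: δ = [2.000e-02, 1.000e-01, 1.000e-02, 4.000e-02]  (obs o_0=3)
t=1: δ = [2.000e-02, 3.000e-03, 6.400e-03, 3.000e-03]  ψ = [1, 1, 3, 1]  (obs o_1=2)
t=2: δ = [8.000e-04, 1.800e-03, 1.600e-03, 8.000e-04]  ψ = [0, 0, 0, 0]  (obs o_2=2)
t=3: δ = [9.000e-05, 9.600e-05, 9.600e-05, 2.160e-04]  ψ = [1, 2, 2, 1]  (obs o_3=1)
t=4: δ = [1.920e-05, 1.296e-05, 3.456e-05, 4.320e-06]  ψ = [1, 3, 3, 3]  (obs o_4=2)
t=5: δ = [1.037e-06, 1.382e-06, 6.912e-07, 2.074e-06]  ψ = [2, 2, 2, 2]  (obs o_5=3)
t=6: δ = [2.765e-07, 8.294e-08, 1.659e-07, 1.244e-07]  ψ = [1, 3, 3, 0]  (obs o_6=0)
backtrack: best end state = 0; path = [1, 0, 1, 3, 2, 1, 0]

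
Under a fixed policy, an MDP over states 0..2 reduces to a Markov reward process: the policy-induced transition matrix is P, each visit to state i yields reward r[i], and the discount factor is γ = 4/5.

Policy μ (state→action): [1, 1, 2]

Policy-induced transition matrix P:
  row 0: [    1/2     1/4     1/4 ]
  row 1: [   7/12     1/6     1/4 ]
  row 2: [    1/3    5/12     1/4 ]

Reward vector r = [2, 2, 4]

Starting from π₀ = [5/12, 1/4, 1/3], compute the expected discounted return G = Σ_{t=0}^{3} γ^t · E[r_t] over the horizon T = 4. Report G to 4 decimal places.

t=0: π = [0.4167, 0.2500, 0.3333], E[r] = 2.6667, γ^t·E[r] = 2.666667, running G = 2.666667
t=1: π = [0.4653, 0.2847, 0.2500], E[r] = 2.5000, γ^t·E[r] = 2.000000, running G = 4.666667
t=2: π = [0.4821, 0.2679, 0.2500], E[r] = 2.5000, γ^t·E[r] = 1.600000, running G = 6.266667
t=3: π = [0.4807, 0.2693, 0.2500], E[r] = 2.5000, γ^t·E[r] = 1.280000, running G = 7.546667

G = 7.5467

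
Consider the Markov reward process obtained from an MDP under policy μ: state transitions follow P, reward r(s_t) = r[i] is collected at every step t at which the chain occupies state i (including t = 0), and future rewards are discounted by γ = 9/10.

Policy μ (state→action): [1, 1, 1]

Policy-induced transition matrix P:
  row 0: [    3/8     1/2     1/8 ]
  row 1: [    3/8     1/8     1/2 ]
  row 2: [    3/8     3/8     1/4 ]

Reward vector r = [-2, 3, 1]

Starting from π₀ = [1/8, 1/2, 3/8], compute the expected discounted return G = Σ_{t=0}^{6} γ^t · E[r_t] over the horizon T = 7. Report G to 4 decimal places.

t=0: π = [0.1250, 0.5000, 0.3750], E[r] = 1.6250, γ^t·E[r] = 1.625000, running G = 1.625000
t=1: π = [0.3750, 0.2656, 0.3594], E[r] = 0.4063, γ^t·E[r] = 0.365625, running G = 1.990625
t=2: π = [0.3750, 0.3555, 0.2695], E[r] = 0.5859, γ^t·E[r] = 0.474609, running G = 2.465234
t=3: π = [0.3750, 0.3330, 0.2920], E[r] = 0.5410, γ^t·E[r] = 0.394400, running G = 2.859635
t=4: π = [0.3750, 0.3386, 0.2864], E[r] = 0.5522, γ^t·E[r] = 0.362329, running G = 3.221963
t=5: π = [0.3750, 0.3372, 0.2878], E[r] = 0.5494, γ^t·E[r] = 0.324438, running G = 3.546401
t=6: π = [0.3750, 0.3376, 0.2874], E[r] = 0.5501, γ^t·E[r] = 0.292367, running G = 3.838769

G = 3.8388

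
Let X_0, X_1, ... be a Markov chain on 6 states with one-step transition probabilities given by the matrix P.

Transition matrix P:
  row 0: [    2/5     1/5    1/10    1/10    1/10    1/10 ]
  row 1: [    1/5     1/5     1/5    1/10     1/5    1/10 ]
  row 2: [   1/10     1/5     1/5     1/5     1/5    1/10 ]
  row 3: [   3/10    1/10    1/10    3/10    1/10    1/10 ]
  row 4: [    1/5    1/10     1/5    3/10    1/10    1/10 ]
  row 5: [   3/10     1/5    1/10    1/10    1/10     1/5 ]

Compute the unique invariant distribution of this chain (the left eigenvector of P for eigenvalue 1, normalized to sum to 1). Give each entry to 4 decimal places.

π = [0.2678, 0.1693, 0.1445, 0.1759, 0.1314, 0.1111]

Balance equations π_j = Σ_i π_i·P[i][j]:
  π_0 = 2/5·π_0 + 1/5·π_1 + 1/10·π_2 + 3/10·π_3 + 1/5·π_4 + 3/10·π_5
  π_1 = 1/5·π_0 + 1/5·π_1 + 1/5·π_2 + 1/10·π_3 + 1/10·π_4 + 1/5·π_5
  π_2 = 1/10·π_0 + 1/5·π_1 + 1/5·π_2 + 1/10·π_3 + 1/5·π_4 + 1/10·π_5
  π_3 = 1/10·π_0 + 1/10·π_1 + 1/5·π_2 + 3/10·π_3 + 3/10·π_4 + 1/10·π_5
  π_4 = 1/10·π_0 + 1/5·π_1 + 1/5·π_2 + 1/10·π_3 + 1/10·π_4 + 1/10·π_5
  normalize: π_0 + π_1 + π_2 + π_3 + π_4 + π_5 = 1
Solving the linear system gives exactly π = [17429/65079, 1224/7231, 1045/7231, 1272/7231, 950/7231, 1/9].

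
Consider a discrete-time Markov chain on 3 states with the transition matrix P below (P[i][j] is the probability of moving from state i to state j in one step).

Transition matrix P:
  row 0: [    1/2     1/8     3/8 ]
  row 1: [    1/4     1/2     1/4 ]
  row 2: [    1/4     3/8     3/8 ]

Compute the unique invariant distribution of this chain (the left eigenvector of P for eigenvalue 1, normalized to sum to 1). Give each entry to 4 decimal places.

π = [0.3333, 0.3333, 0.3333]

Balance equations π_j = Σ_i π_i·P[i][j]:
  π_0 = 1/2·π_0 + 1/4·π_1 + 1/4·π_2
  π_1 = 1/8·π_0 + 1/2·π_1 + 3/8·π_2
  normalize: π_0 + π_1 + π_2 = 1
Solving the linear system gives exactly π = [1/3, 1/3, 1/3].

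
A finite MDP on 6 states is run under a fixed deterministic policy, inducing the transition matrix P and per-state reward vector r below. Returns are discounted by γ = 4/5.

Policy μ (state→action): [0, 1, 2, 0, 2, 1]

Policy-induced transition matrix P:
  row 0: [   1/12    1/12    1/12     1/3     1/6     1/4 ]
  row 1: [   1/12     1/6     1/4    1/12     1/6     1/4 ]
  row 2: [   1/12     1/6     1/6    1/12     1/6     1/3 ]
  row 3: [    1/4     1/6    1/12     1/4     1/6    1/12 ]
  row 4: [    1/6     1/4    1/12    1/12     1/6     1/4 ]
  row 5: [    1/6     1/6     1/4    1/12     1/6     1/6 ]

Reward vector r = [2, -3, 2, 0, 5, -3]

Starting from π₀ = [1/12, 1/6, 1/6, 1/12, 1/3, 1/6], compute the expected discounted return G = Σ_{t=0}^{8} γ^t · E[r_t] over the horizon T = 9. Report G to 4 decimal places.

G = 1.9495

t=0: π = [0.0833, 0.1667, 0.1667, 0.0833, 0.3333, 0.1667], E[r] = 1.1667, γ^t·E[r] = 1.166667, running G = 1.166667
t=1: π = [0.1389, 0.1875, 0.1528, 0.1181, 0.1667, 0.2361], E[r] = 0.1458, γ^t·E[r] = 0.116667, running G = 1.283333
t=2: π = [0.1366, 0.1690, 0.1667, 0.1377, 0.1667, 0.2234], E[r] = 0.2627, γ^t·E[r] = 0.168148, running G = 1.451481
t=3: π = [0.1388, 0.1692, 0.1626, 0.1404, 0.1667, 0.2223], E[r] = 0.2617, γ^t·E[r] = 0.133975, running G = 1.585457
t=4: π = [0.1392, 0.1690, 0.1621, 0.1414, 0.1667, 0.2216], E[r] = 0.2641, γ^t·E[r] = 0.108168, running G = 1.693625
t=5: π = [0.1393, 0.1690, 0.1619, 0.1417, 0.1667, 0.2215], E[r] = 0.2645, γ^t·E[r] = 0.086659, running G = 1.780284
t=6: π = [0.1393, 0.1690, 0.1619, 0.1418, 0.1667, 0.2214], E[r] = 0.2646, γ^t·E[r] = 0.069363, running G = 1.849647
t=7: π = [0.1393, 0.1689, 0.1619, 0.1418, 0.1667, 0.2214], E[r] = 0.2646, γ^t·E[r] = 0.055497, running G = 1.905145
t=8: π = [0.1393, 0.1689, 0.1619, 0.1418, 0.1667, 0.2214], E[r] = 0.2646, γ^t·E[r] = 0.044399, running G = 1.949544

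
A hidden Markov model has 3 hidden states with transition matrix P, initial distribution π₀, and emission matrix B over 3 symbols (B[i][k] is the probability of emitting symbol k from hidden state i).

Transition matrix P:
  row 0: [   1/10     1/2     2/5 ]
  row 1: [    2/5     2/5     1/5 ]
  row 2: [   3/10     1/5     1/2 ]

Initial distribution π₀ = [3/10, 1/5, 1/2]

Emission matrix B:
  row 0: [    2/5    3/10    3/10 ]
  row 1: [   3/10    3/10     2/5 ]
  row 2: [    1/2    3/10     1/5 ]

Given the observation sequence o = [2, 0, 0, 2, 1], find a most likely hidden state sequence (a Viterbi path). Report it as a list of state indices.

path = [2, 2, 2, 2, 2]

t=0: δ = [9.000e-02, 8.000e-02, 1.000e-01]  (obs o_0=2)
t=1: δ = [1.280e-02, 1.350e-02, 2.500e-02]  ψ = [1, 0, 2]  (obs o_1=0)
t=2: δ = [3.000e-03, 1.920e-03, 6.250e-03]  ψ = [2, 0, 2]  (obs o_2=0)
t=3: δ = [5.625e-04, 6.000e-04, 6.250e-04]  ψ = [2, 0, 2]  (obs o_3=2)
t=4: δ = [7.200e-05, 8.438e-05, 9.375e-05]  ψ = [1, 0, 2]  (obs o_4=1)
backtrack: best end state = 2; path = [2, 2, 2, 2, 2]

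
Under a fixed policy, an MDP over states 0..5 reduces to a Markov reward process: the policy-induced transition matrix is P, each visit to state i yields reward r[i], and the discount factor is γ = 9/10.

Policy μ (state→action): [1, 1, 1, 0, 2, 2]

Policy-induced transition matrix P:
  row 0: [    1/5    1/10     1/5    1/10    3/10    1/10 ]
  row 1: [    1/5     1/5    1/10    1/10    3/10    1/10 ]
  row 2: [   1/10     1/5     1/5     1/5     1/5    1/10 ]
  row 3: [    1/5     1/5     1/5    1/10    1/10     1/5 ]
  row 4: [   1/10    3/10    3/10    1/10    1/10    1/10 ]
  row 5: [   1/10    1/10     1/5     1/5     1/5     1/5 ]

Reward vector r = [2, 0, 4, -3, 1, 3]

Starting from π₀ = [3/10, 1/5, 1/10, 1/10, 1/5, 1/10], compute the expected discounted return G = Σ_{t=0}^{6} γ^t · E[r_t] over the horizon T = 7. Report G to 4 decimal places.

G = 6.6485

t=0: π = [0.3000, 0.2000, 0.1000, 0.1000, 0.2000, 0.1000], E[r] = 1.2000, γ^t·E[r] = 1.200000, running G = 1.200000
t=1: π = [0.1600, 0.1800, 0.2000, 0.1200, 0.2200, 0.1200], E[r] = 1.3400, γ^t·E[r] = 1.206000, running G = 2.406000
t=2: π = [0.1460, 0.1940, 0.2040, 0.1320, 0.2000, 0.1240], E[r] = 1.2840, γ^t·E[r] = 1.040040, running G = 3.446040
t=3: π = [0.1472, 0.1930, 0.2006, 0.1328, 0.2008, 0.1256], E[r] = 1.2760, γ^t·E[r] = 0.930204, running G = 4.376244
t=4: π = [0.1473, 0.1928, 0.2008, 0.1326, 0.2007, 0.1258], E[r] = 1.2780, γ^t·E[r] = 0.838522, running G = 5.214766
t=5: π = [0.1473, 0.1928, 0.2008, 0.1327, 0.2007, 0.1258], E[r] = 1.2779, γ^t·E[r] = 0.754600, running G = 5.969366
t=6: π = [0.1473, 0.1928, 0.2008, 0.1327, 0.2007, 0.1259], E[r] = 1.2779, γ^t·E[r] = 0.679150, running G = 6.648516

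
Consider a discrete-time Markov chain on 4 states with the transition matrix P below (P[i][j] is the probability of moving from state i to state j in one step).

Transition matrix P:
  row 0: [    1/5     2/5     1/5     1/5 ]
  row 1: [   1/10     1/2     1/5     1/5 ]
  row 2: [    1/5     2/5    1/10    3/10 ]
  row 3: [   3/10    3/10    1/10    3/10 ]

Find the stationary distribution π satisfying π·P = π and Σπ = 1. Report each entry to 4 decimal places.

Balance equations π_j = Σ_i π_i·P[i][j]:
  π_0 = 1/5·π_0 + 1/10·π_1 + 1/5·π_2 + 3/10·π_3
  π_1 = 2/5·π_0 + 1/2·π_1 + 2/5·π_2 + 3/10·π_3
  π_2 = 1/5·π_0 + 1/5·π_1 + 1/10·π_2 + 1/10·π_3
  normalize: π_0 + π_1 + π_2 + π_3 = 1
Solving the linear system gives exactly π = [41/225, 94/225, 4/25, 6/25].

π = [0.1822, 0.4178, 0.1600, 0.2400]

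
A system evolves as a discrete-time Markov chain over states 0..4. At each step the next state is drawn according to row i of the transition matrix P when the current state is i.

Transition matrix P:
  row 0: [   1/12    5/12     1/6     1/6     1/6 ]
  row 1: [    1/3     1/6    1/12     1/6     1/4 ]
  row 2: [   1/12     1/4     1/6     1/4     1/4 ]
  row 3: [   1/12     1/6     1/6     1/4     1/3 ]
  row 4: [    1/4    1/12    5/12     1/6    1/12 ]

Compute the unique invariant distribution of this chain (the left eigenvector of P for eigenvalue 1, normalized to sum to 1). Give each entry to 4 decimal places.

π = [0.1715, 0.2085, 0.2034, 0.2003, 0.2163]

Balance equations π_j = Σ_i π_i·P[i][j]:
  π_0 = 1/12·π_0 + 1/3·π_1 + 1/12·π_2 + 1/12·π_3 + 1/4·π_4
  π_1 = 5/12·π_0 + 1/6·π_1 + 1/4·π_2 + 1/6·π_3 + 1/12·π_4
  π_2 = 1/6·π_0 + 1/12·π_1 + 1/6·π_2 + 1/6·π_3 + 5/12·π_4
  π_3 = 1/6·π_0 + 1/6·π_1 + 1/4·π_2 + 1/4·π_3 + 1/6·π_4
  normalize: π_0 + π_1 + π_2 + π_3 + π_4 = 1
Solving the linear system gives exactly π = [4353/25381, 5291/25381, 5162/25381, 5084/25381, 323/1493].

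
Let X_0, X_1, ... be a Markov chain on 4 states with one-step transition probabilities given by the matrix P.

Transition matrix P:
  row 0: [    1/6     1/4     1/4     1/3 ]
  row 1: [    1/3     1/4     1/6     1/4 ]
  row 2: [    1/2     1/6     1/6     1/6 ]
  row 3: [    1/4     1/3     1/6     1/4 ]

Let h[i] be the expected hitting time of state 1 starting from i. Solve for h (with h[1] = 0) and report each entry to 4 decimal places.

First-step conditioning: h[1] = 0; for i ≠ 1, h[i] = 1 + Σ_k P[i][k]·h[k].
  h[0] = 1 + 1/6·h[0] + 1/4·h[2] + 1/3·h[3]
  h[2] = 1 + 1/2·h[0] + 1/6·h[2] + 1/6·h[3]
  h[3] = 1 + 1/4·h[0] + 1/6·h[2] + 1/4·h[3]
Solving the 3×3 linear system over states ≠ 1 gives exactly h = [501/128, 0, 273/64, 459/128] (h[1] = 0 is the target).

h = [3.9141, 0.0000, 4.2656, 3.5859]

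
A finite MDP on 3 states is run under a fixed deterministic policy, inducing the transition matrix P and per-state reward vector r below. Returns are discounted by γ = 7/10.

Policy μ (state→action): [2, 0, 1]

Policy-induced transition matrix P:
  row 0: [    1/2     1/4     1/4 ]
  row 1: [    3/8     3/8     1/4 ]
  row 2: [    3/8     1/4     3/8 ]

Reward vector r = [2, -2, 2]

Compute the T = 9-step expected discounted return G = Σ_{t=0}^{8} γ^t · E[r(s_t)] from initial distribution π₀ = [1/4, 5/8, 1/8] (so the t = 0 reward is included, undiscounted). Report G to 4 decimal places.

G = 1.2546

t=0: π = [0.2500, 0.6250, 0.1250], E[r] = -0.5000, γ^t·E[r] = -0.500000, running G = -0.500000
t=1: π = [0.4063, 0.3281, 0.2656], E[r] = 0.6875, γ^t·E[r] = 0.481250, running G = -0.018750
t=2: π = [0.4258, 0.2910, 0.2832], E[r] = 0.8359, γ^t·E[r] = 0.409609, running G = 0.390859
t=3: π = [0.4282, 0.2864, 0.2854], E[r] = 0.8545, γ^t·E[r] = 0.293091, running G = 0.683950
t=4: π = [0.4285, 0.2858, 0.2857], E[r] = 0.8568, γ^t·E[r] = 0.205720, running G = 0.889671
t=5: π = [0.4286, 0.2857, 0.2857], E[r] = 0.8571, γ^t·E[r] = 0.144053, running G = 1.033724
t=6: π = [0.4286, 0.2857, 0.2857], E[r] = 0.8571, γ^t·E[r] = 0.100841, running G = 1.134565
t=7: π = [0.4286, 0.2857, 0.2857], E[r] = 0.8571, γ^t·E[r] = 0.070589, running G = 1.205154
t=8: π = [0.4286, 0.2857, 0.2857], E[r] = 0.8571, γ^t·E[r] = 0.049413, running G = 1.254567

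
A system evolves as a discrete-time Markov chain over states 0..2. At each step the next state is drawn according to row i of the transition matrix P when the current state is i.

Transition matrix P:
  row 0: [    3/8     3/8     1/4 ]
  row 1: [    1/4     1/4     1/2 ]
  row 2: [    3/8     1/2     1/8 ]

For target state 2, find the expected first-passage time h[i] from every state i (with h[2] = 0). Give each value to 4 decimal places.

h = [3.0000, 2.3333, 0.0000]

First-step conditioning: h[2] = 0; for i ≠ 2, h[i] = 1 + Σ_k P[i][k]·h[k].
  h[0] = 1 + 3/8·h[0] + 3/8·h[1]
  h[1] = 1 + 1/4·h[0] + 1/4·h[1]
Solving the 2×2 linear system over states ≠ 2 gives exactly h = [3, 7/3, 0] (h[2] = 0 is the target).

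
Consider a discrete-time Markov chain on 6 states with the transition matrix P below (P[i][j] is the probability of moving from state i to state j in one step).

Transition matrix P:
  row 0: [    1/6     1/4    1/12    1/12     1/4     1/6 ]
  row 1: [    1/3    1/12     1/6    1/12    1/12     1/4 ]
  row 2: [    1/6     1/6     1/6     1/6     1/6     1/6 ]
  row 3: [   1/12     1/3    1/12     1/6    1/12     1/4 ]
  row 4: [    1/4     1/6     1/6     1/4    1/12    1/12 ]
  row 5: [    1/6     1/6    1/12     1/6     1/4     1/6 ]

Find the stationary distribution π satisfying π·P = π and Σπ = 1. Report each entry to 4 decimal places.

Balance equations π_j = Σ_i π_i·P[i][j]:
  π_0 = 1/6·π_0 + 1/3·π_1 + 1/6·π_2 + 1/12·π_3 + 1/4·π_4 + 1/6·π_5
  π_1 = 1/4·π_0 + 1/12·π_1 + 1/6·π_2 + 1/3·π_3 + 1/6·π_4 + 1/6·π_5
  π_2 = 1/12·π_0 + 1/6·π_1 + 1/6·π_2 + 1/12·π_3 + 1/6·π_4 + 1/12·π_5
  π_3 = 1/12·π_0 + 1/12·π_1 + 1/6·π_2 + 1/6·π_3 + 1/4·π_4 + 1/6·π_5
  π_4 = 1/4·π_0 + 1/12·π_1 + 1/6·π_2 + 1/12·π_3 + 1/12·π_4 + 1/4·π_5
  normalize: π_0 + π_1 + π_2 + π_3 + π_4 + π_5 = 1
Solving the linear system gives exactly π = [58334/292449, 18700/97483, 35863/292449, 43034/292449, 45944/292449, 53174/292449].

π = [0.1995, 0.1918, 0.1226, 0.1472, 0.1571, 0.1818]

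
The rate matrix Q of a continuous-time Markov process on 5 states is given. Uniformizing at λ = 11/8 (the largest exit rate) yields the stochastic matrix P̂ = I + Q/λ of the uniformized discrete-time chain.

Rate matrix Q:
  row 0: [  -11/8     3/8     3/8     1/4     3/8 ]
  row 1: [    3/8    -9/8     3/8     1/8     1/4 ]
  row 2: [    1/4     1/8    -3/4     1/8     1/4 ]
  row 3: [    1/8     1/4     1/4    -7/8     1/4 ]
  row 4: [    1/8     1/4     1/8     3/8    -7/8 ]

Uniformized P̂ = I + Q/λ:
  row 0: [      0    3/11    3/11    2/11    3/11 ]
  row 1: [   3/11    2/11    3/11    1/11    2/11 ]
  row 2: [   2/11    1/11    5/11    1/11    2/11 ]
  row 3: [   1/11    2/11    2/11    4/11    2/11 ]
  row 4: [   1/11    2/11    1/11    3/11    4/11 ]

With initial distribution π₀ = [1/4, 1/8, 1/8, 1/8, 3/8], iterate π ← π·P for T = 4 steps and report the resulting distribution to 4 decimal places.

t=0: π = [0.2500, 0.1250, 0.1250, 0.1250, 0.3750]
t=1: π = [0.1023, 0.1932, 0.2159, 0.2159, 0.2727]
t=2: π = [0.1364, 0.1715, 0.2428, 0.2087, 0.2407]
t=3: π = [0.1318, 0.1721, 0.2541, 0.2040, 0.2380]
t=4: π = [0.1333, 0.1707, 0.2571, 0.2018, 0.2371]

π = [0.1333, 0.1707, 0.2571, 0.2018, 0.2371]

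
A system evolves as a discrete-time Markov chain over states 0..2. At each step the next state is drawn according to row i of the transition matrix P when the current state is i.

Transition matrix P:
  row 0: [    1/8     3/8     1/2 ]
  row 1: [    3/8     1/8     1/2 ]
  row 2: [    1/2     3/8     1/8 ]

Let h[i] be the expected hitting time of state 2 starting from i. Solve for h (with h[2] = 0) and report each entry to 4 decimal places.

h = [2.0000, 2.0000, 0.0000]

First-step conditioning: h[2] = 0; for i ≠ 2, h[i] = 1 + Σ_k P[i][k]·h[k].
  h[0] = 1 + 1/8·h[0] + 3/8·h[1]
  h[1] = 1 + 3/8·h[0] + 1/8·h[1]
Solving the 2×2 linear system over states ≠ 2 gives exactly h = [2, 2, 0] (h[2] = 0 is the target).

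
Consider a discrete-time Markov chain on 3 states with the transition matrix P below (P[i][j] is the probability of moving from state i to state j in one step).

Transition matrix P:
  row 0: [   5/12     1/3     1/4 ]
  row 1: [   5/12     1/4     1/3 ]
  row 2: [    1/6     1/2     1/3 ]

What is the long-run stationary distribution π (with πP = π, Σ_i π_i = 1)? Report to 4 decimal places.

Balance equations π_j = Σ_i π_i·P[i][j]:
  π_0 = 5/12·π_0 + 5/12·π_1 + 1/6·π_2
  π_1 = 1/3·π_0 + 1/4·π_1 + 1/2·π_2
  normalize: π_0 + π_1 + π_2 = 1
Solving the linear system gives exactly π = [16/47, 50/141, 43/141].

π = [0.3404, 0.3546, 0.3050]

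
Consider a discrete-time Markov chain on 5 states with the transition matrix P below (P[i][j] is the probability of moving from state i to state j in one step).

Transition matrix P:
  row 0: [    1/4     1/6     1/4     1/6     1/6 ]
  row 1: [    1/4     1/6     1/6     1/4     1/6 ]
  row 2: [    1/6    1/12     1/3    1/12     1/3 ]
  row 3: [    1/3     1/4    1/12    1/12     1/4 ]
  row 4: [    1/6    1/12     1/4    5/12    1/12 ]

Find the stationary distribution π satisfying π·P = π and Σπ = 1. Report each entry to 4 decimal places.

π = [0.2306, 0.1473, 0.2239, 0.1949, 0.2033]

Balance equations π_j = Σ_i π_i·P[i][j]:
  π_0 = 1/4·π_0 + 1/4·π_1 + 1/6·π_2 + 1/3·π_3 + 1/6·π_4
  π_1 = 1/6·π_0 + 1/6·π_1 + 1/12·π_2 + 1/4·π_3 + 1/12·π_4
  π_2 = 1/4·π_0 + 1/6·π_1 + 1/3·π_2 + 1/12·π_3 + 1/4·π_4
  π_3 = 1/6·π_0 + 1/4·π_1 + 1/12·π_2 + 1/12·π_3 + 5/12·π_4
  normalize: π_0 + π_1 + π_2 + π_3 + π_4 = 1
Solving the linear system gives exactly π = [137/594, 175/1188, 133/594, 463/2376, 161/792].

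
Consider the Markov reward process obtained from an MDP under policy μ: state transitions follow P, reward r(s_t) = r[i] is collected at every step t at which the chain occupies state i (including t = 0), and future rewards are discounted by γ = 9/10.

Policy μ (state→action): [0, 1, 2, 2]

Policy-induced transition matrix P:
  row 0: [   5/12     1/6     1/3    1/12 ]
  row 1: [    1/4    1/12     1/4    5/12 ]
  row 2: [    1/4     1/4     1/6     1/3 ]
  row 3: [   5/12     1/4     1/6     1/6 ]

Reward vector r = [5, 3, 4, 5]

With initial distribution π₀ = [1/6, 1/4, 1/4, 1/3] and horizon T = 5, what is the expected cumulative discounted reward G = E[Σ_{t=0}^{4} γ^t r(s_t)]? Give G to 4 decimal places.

G = 17.8234

t=0: π = [0.1667, 0.2500, 0.2500, 0.3333], E[r] = 4.2500, γ^t·E[r] = 4.250000, running G = 4.250000
t=1: π = [0.3333, 0.1944, 0.2153, 0.2569], E[r] = 4.3958, γ^t·E[r] = 3.956250, running G = 8.206250
t=2: π = [0.3484, 0.1898, 0.2384, 0.2234], E[r] = 4.3819, γ^t·E[r] = 3.549375, running G = 11.755625
t=3: π = [0.3453, 0.1893, 0.2405, 0.2248], E[r] = 4.3808, γ^t·E[r] = 3.193594, running G = 14.949219
t=4: π = [0.3450, 0.1897, 0.2400, 0.2253], E[r] = 4.3807, γ^t·E[r] = 2.874155, running G = 17.823374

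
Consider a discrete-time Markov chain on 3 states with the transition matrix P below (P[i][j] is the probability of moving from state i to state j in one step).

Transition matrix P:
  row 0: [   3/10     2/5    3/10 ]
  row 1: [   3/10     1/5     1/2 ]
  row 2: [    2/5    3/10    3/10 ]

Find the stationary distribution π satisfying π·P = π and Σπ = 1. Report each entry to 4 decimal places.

π = [0.3361, 0.3033, 0.3607]

Balance equations π_j = Σ_i π_i·P[i][j]:
  π_0 = 3/10·π_0 + 3/10·π_1 + 2/5·π_2
  π_1 = 2/5·π_0 + 1/5·π_1 + 3/10·π_2
  normalize: π_0 + π_1 + π_2 = 1
Solving the linear system gives exactly π = [41/122, 37/122, 22/61].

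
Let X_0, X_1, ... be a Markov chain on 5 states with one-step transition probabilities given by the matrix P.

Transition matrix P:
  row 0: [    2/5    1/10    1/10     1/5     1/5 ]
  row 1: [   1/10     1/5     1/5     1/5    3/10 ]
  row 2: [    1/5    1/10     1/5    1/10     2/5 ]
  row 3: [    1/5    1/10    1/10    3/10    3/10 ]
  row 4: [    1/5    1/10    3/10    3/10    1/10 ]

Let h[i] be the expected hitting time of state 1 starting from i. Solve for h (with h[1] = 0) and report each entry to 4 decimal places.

First-step conditioning: h[1] = 0; for i ≠ 1, h[i] = 1 + Σ_k P[i][k]·h[k].
  h[0] = 1 + 2/5·h[0] + 1/10·h[2] + 1/5·h[3] + 1/5·h[4]
  h[2] = 1 + 1/5·h[0] + 1/5·h[2] + 1/10·h[3] + 2/5·h[4]
  h[3] = 1 + 1/5·h[0] + 1/10·h[2] + 3/10·h[3] + 3/10·h[4]
  h[4] = 1 + 1/5·h[0] + 3/10·h[2] + 3/10·h[3] + 1/10·h[4]
Solving the 4×4 linear system over states ≠ 1 gives exactly h = [10, 0, 10, 10, 10] (h[1] = 0 is the target).

h = [10.0000, 0.0000, 10.0000, 10.0000, 10.0000]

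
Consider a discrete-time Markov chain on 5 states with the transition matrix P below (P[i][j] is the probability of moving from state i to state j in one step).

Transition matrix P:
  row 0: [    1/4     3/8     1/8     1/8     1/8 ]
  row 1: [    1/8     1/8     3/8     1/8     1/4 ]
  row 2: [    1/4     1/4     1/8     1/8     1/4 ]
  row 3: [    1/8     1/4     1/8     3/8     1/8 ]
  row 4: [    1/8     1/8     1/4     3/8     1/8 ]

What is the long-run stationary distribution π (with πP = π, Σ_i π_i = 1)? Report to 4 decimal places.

Balance equations π_j = Σ_i π_i·P[i][j]:
  π_0 = 1/4·π_0 + 1/8·π_1 + 1/4·π_2 + 1/8·π_3 + 1/8·π_4
  π_1 = 3/8·π_0 + 1/8·π_1 + 1/4·π_2 + 1/4·π_3 + 1/8·π_4
  π_2 = 1/8·π_0 + 3/8·π_1 + 1/8·π_2 + 1/8·π_3 + 1/4·π_4
  π_3 = 1/8·π_0 + 1/8·π_1 + 1/8·π_2 + 3/8·π_3 + 3/8·π_4
  normalize: π_0 + π_1 + π_2 + π_3 + π_4 = 1
Solving the linear system gives exactly π = [691/4022, 891/4022, 815/4022, 909/4022, 358/2011].

π = [0.1718, 0.2215, 0.2026, 0.2260, 0.1780]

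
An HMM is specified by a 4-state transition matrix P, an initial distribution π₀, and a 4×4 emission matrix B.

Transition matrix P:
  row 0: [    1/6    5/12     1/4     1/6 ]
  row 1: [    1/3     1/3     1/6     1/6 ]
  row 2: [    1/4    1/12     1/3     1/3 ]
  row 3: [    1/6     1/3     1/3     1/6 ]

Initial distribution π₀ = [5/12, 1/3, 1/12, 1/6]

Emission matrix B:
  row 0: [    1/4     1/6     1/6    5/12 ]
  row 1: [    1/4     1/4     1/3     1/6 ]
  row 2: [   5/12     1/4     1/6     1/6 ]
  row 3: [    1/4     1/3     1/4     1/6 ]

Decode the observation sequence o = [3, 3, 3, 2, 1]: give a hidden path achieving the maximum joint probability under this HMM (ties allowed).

path = [0, 1, 0, 1, 1]

t=0: δ = [1.736e-01, 5.556e-02, 1.389e-02, 2.778e-02]  (obs o_0=3)
t=1: δ = [1.206e-02, 1.206e-02, 7.234e-03, 4.823e-03]  ψ = [0, 0, 0, 0]  (obs o_1=3)
t=2: δ = [1.674e-03, 8.372e-04, 5.023e-04, 4.019e-04]  ψ = [1, 0, 0, 2]  (obs o_2=3)
t=3: δ = [4.651e-05, 2.326e-04, 6.977e-05, 6.977e-05]  ψ = [0, 0, 0, 0]  (obs o_3=2)
t=4: δ = [1.292e-05, 1.938e-05, 9.690e-06, 1.292e-05]  ψ = [1, 1, 1, 1]  (obs o_4=1)
backtrack: best end state = 1; path = [0, 1, 0, 1, 1]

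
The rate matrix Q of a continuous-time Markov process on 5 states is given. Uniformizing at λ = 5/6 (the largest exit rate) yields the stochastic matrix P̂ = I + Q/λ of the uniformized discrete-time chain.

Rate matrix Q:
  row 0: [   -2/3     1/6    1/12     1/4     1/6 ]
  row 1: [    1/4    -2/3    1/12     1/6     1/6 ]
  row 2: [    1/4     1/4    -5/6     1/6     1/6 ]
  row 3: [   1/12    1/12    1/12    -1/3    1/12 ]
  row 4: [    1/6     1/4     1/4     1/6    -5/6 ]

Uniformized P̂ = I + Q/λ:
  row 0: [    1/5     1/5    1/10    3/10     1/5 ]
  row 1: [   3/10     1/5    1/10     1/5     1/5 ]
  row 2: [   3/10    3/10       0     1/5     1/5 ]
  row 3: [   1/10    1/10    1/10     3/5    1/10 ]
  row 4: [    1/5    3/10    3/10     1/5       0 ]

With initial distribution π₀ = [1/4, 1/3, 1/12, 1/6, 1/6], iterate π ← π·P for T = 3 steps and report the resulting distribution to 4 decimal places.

π = [0.1977, 0.1919, 0.1164, 0.3561, 0.1379]

t=0: π = [0.2500, 0.3333, 0.0833, 0.1667, 0.1667]
t=1: π = [0.2250, 0.2083, 0.1250, 0.2917, 0.1500]
t=2: π = [0.2042, 0.1983, 0.1175, 0.3392, 0.1408]
t=3: π = [0.1977, 0.1919, 0.1164, 0.3561, 0.1379]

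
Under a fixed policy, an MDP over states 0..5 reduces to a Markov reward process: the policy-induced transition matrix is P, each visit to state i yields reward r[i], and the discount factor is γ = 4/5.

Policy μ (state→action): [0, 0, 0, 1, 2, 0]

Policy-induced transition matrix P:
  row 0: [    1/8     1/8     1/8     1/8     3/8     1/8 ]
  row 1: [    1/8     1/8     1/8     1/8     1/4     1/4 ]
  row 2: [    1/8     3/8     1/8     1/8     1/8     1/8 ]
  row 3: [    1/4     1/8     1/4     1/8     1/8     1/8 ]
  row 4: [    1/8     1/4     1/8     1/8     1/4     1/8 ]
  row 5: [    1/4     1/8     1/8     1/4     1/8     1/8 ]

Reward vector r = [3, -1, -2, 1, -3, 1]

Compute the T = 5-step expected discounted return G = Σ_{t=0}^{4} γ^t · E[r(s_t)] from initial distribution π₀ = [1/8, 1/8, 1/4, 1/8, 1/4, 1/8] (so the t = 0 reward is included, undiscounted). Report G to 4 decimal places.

G = -1.5748

t=0: π = [0.1250, 0.1250, 0.2500, 0.1250, 0.2500, 0.1250], E[r] = -0.7500, γ^t·E[r] = -0.750000, running G = -0.750000
t=1: π = [0.1563, 0.2188, 0.1406, 0.1406, 0.2031, 0.1406], E[r] = -0.3594, γ^t·E[r] = -0.287500, running G = -1.037500
t=2: π = [0.1602, 0.1855, 0.1426, 0.1426, 0.2168, 0.1523], E[r] = -0.3457, γ^t·E[r] = -0.221250, running G = -1.258750
t=3: π = [0.1619, 0.1877, 0.1428, 0.1440, 0.2153, 0.1482], E[r] = -0.3416, γ^t·E[r] = -0.174875, running G = -1.433625
t=4: π = [0.1615, 0.1876, 0.1430, 0.1435, 0.2159, 0.1485], E[r] = -0.3446, γ^t·E[r] = -0.141150, running G = -1.574775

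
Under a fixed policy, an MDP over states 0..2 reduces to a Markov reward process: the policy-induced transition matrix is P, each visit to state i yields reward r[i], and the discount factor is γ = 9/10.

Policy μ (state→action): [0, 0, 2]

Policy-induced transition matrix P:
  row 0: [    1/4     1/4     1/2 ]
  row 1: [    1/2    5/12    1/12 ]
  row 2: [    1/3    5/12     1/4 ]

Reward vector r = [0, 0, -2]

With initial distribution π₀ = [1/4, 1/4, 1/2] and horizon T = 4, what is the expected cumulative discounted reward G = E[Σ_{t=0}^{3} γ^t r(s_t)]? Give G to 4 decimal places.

t=0: π = [0.2500, 0.2500, 0.5000], E[r] = -1.0000, γ^t·E[r] = -1.000000, running G = -1.000000
t=1: π = [0.3542, 0.3750, 0.2708], E[r] = -0.5417, γ^t·E[r] = -0.487500, running G = -1.487500
t=2: π = [0.3663, 0.3576, 0.2760], E[r] = -0.5521, γ^t·E[r] = -0.447188, running G = -1.934688
t=3: π = [0.3624, 0.3556, 0.2820], E[r] = -0.5639, γ^t·E[r] = -0.411117, running G = -2.345805

G = -2.3458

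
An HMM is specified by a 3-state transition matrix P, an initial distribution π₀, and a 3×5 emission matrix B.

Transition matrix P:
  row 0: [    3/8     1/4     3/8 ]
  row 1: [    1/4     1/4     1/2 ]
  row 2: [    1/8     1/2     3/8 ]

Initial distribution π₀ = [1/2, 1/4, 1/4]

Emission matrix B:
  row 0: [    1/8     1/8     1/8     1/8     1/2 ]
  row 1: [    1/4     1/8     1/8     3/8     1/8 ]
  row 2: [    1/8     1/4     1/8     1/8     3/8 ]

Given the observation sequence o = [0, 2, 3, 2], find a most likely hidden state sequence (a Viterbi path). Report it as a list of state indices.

t=0: δ = [6.250e-02, 6.250e-02, 3.125e-02]  (obs o_0=0)
t=1: δ = [2.930e-03, 1.953e-03, 3.906e-03]  ψ = [0, 0, 1]  (obs o_1=2)
t=2: δ = [1.373e-04, 7.324e-04, 1.831e-04]  ψ = [0, 2, 2]  (obs o_2=3)
t=3: δ = [2.289e-05, 2.289e-05, 4.578e-05]  ψ = [1, 1, 1]  (obs o_3=2)
backtrack: best end state = 2; path = [1, 2, 1, 2]

path = [1, 2, 1, 2]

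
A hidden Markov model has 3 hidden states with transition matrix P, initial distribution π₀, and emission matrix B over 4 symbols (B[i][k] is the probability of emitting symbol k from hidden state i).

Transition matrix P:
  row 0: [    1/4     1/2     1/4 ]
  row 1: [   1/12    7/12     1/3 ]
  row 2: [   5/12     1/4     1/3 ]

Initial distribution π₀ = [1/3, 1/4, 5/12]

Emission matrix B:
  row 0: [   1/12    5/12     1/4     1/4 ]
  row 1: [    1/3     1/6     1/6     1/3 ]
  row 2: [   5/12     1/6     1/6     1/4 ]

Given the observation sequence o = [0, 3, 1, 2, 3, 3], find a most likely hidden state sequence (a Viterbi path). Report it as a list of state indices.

path = [2, 2, 0, 1, 1, 1]

t=0: δ = [2.778e-02, 8.333e-02, 1.736e-01]  (obs o_0=0)
t=1: δ = [1.808e-02, 1.620e-02, 1.447e-02]  ψ = [2, 1, 2]  (obs o_1=3)
t=2: δ = [2.512e-03, 1.575e-03, 9.002e-04]  ψ = [2, 1, 1]  (obs o_2=1)
t=3: δ = [1.570e-04, 2.093e-04, 1.047e-04]  ψ = [0, 0, 0]  (obs o_3=2)
t=4: δ = [1.090e-05, 4.070e-05, 1.744e-05]  ψ = [2, 1, 1]  (obs o_4=3)
t=5: δ = [1.817e-06, 7.914e-06, 3.392e-06]  ψ = [2, 1, 1]  (obs o_5=3)
backtrack: best end state = 1; path = [2, 2, 0, 1, 1, 1]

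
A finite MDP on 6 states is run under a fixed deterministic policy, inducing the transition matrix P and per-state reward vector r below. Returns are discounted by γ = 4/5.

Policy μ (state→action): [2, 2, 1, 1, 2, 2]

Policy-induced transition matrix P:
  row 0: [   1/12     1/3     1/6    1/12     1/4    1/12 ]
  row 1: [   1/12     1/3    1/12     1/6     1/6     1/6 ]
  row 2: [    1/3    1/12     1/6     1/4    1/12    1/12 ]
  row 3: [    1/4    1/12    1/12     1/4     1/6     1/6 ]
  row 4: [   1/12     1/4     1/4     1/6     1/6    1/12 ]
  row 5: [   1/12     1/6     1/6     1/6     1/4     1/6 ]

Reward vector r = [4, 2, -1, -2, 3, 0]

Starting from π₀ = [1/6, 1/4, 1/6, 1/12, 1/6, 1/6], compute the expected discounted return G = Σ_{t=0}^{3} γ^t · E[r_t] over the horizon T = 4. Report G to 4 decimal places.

G = 3.3883

t=0: π = [0.1667, 0.2500, 0.1667, 0.0833, 0.1667, 0.1667], E[r] = 1.3333, γ^t·E[r] = 1.333333, running G = 1.333333
t=1: π = [0.1389, 0.2292, 0.1528, 0.1736, 0.1806, 0.1250], E[r] = 1.0556, γ^t·E[r] = 0.844444, running G = 2.177778
t=2: π = [0.1505, 0.2159, 0.1481, 0.1823, 0.1759, 0.1273], E[r] = 1.0486, γ^t·E[r] = 0.671111, running G = 2.848889
t=3: π = [0.1508, 0.2148, 0.1481, 0.1817, 0.1775, 0.1271], E[r] = 1.0536, γ^t·E[r] = 0.539457, running G = 3.388346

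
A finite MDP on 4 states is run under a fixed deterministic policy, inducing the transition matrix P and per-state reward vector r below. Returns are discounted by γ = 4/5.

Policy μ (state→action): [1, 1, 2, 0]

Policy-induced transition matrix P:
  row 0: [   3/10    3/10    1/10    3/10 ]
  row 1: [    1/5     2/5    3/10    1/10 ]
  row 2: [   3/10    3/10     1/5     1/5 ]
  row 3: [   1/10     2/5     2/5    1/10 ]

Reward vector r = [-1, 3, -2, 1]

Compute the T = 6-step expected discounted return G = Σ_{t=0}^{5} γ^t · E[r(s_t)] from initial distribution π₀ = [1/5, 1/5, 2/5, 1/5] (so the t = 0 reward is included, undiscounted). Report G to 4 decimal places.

t=0: π = [0.2000, 0.2000, 0.4000, 0.2000], E[r] = -0.2000, γ^t·E[r] = -0.200000, running G = -0.200000
t=1: π = [0.2400, 0.3400, 0.2400, 0.1800], E[r] = 0.4800, γ^t·E[r] = 0.384000, running G = 0.184000
t=2: π = [0.2300, 0.3520, 0.2460, 0.1720], E[r] = 0.5060, γ^t·E[r] = 0.323840, running G = 0.507840
t=3: π = [0.2304, 0.3524, 0.2466, 0.1706], E[r] = 0.5042, γ^t·E[r] = 0.258150, running G = 0.765990
t=4: π = [0.2306, 0.3523, 0.2463, 0.1707], E[r] = 0.5044, γ^t·E[r] = 0.206586, running G = 0.972576
t=5: π = [0.2306, 0.3523, 0.2463, 0.1708], E[r] = 0.5044, γ^t·E[r] = 0.165289, running G = 1.137865

G = 1.1379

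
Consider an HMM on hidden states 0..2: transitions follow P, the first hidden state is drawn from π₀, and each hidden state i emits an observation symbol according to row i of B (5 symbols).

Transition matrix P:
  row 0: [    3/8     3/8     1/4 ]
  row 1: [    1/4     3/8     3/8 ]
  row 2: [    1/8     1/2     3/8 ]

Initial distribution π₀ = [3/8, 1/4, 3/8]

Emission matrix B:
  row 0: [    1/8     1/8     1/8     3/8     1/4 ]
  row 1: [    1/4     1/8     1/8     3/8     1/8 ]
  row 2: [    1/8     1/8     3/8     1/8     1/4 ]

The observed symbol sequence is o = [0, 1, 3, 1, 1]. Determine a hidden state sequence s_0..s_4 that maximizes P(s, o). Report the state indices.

path = [1, 2, 1, 2, 1]

t=0: δ = [4.688e-02, 6.250e-02, 4.688e-02]  (obs o_0=0)
t=1: δ = [2.197e-03, 2.930e-03, 2.930e-03]  ψ = [0, 1, 1]  (obs o_1=1)
t=2: δ = [3.090e-04, 5.493e-04, 1.373e-04]  ψ = [0, 2, 1]  (obs o_2=3)
t=3: δ = [1.717e-05, 2.575e-05, 2.575e-05]  ψ = [1, 1, 1]  (obs o_3=1)
t=4: δ = [8.047e-07, 1.609e-06, 1.207e-06]  ψ = [0, 2, 1]  (obs o_4=1)
backtrack: best end state = 1; path = [1, 2, 1, 2, 1]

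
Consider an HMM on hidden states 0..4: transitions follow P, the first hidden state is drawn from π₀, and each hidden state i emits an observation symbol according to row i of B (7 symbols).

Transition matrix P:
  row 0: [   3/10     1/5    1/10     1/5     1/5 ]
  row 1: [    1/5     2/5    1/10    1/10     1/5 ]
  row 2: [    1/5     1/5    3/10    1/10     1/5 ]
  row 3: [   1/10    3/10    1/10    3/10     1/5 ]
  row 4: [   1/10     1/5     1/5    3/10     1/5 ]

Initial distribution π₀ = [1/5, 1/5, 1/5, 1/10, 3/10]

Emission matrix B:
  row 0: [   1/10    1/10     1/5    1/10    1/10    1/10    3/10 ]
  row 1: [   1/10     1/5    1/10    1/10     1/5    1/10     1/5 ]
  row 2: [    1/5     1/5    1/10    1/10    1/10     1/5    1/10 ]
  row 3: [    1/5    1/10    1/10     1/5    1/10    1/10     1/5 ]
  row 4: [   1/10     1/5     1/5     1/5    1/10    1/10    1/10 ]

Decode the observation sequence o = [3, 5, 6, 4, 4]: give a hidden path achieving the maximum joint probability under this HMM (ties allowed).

t=0: δ = [2.000e-02, 2.000e-02, 2.000e-02, 2.000e-02, 6.000e-02]  (obs o_0=3)
t=1: δ = [6.000e-04, 1.200e-03, 2.400e-03, 1.800e-03, 1.200e-03]  ψ = [0, 4, 4, 4, 4]  (obs o_1=5)
t=2: δ = [1.440e-04, 1.080e-04, 7.200e-05, 1.080e-04, 4.800e-05]  ψ = [2, 3, 2, 3, 2]  (obs o_2=6)
t=3: δ = [4.320e-06, 8.640e-06, 2.160e-06, 3.240e-06, 2.880e-06]  ψ = [0, 1, 2, 3, 0]  (obs o_3=4)
t=4: δ = [1.728e-07, 6.912e-07, 8.640e-08, 9.720e-08, 1.728e-07]  ψ = [1, 1, 1, 3, 1]  (obs o_4=4)
backtrack: best end state = 1; path = [4, 3, 1, 1, 1]

path = [4, 3, 1, 1, 1]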